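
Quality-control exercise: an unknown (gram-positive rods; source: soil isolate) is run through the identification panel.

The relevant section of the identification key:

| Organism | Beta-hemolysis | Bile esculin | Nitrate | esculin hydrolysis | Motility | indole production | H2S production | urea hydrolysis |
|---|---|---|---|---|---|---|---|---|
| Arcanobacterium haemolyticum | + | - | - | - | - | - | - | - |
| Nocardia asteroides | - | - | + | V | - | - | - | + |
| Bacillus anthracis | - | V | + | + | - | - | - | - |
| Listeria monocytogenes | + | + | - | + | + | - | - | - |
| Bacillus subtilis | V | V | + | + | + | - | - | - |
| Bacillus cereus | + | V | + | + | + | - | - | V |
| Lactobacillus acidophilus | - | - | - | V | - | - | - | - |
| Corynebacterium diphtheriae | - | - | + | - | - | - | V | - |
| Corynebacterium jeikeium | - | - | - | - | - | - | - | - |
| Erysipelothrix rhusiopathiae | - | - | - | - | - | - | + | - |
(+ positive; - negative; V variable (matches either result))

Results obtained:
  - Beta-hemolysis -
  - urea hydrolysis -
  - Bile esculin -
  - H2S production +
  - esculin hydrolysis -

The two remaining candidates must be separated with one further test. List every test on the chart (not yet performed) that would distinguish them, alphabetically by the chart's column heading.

Nitrate

esculin hydrolysis -: excludes Bacillus anthracis, Listeria monocytogenes, Bacillus subtilis, Bacillus cereus — 6 left.
urea hydrolysis -: excludes Nocardia asteroides — 5 left.
Bile esculin -: all 5 remaining candidates are consistent.
Beta-hemolysis -: excludes Arcanobacterium haemolyticum — 4 left.
H2S production +: excludes Lactobacillus acidophilus, Corynebacterium jeikeium — 2 left.
Two candidates remain: Corynebacterium diphtheriae and Erysipelothrix rhusiopathiae.
  Nitrate: Corynebacterium diphtheriae +, Erysipelothrix rhusiopathiae - — discriminates.
  Motility: - vs - — same for both, does not separate.
  indole production: - vs - — same for both, does not separate.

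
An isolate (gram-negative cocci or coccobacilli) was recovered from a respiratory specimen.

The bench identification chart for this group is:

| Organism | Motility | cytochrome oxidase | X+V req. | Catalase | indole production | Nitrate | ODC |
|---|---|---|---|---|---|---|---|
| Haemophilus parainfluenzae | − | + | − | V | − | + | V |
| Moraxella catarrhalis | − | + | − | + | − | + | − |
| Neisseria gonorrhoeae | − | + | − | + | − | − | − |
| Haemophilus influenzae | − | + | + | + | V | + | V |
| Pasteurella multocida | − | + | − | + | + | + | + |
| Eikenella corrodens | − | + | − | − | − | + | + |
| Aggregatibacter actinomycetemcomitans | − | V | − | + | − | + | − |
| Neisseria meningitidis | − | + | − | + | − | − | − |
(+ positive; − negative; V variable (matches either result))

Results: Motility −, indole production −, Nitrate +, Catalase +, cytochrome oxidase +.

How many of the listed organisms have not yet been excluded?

4

cytochrome oxidase +: all 8 remaining candidates are consistent.
Nitrate +: excludes Neisseria gonorrhoeae, Neisseria meningitidis — 6 left.
Catalase +: excludes Eikenella corrodens — 5 left.
Motility −: all 5 remaining candidates are consistent.
indole production −: excludes Pasteurella multocida — 4 left.
Still consistent: Aggregatibacter actinomycetemcomitans, Haemophilus influenzae, Haemophilus parainfluenzae, Moraxella catarrhalis.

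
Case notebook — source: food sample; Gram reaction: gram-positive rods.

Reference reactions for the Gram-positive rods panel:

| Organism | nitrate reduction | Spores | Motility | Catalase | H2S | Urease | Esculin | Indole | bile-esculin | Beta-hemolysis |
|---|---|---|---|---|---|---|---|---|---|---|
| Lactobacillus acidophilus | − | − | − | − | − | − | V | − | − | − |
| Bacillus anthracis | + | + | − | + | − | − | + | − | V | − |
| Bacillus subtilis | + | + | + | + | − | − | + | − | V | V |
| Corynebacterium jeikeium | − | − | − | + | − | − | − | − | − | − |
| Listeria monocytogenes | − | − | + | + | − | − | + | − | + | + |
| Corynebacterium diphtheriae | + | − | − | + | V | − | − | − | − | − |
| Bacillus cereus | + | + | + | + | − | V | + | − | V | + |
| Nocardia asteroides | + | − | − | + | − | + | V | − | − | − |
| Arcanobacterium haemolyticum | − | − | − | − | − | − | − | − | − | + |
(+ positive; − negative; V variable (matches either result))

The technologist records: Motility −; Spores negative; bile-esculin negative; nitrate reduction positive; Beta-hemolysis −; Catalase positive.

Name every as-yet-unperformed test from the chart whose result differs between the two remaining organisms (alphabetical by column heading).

Urease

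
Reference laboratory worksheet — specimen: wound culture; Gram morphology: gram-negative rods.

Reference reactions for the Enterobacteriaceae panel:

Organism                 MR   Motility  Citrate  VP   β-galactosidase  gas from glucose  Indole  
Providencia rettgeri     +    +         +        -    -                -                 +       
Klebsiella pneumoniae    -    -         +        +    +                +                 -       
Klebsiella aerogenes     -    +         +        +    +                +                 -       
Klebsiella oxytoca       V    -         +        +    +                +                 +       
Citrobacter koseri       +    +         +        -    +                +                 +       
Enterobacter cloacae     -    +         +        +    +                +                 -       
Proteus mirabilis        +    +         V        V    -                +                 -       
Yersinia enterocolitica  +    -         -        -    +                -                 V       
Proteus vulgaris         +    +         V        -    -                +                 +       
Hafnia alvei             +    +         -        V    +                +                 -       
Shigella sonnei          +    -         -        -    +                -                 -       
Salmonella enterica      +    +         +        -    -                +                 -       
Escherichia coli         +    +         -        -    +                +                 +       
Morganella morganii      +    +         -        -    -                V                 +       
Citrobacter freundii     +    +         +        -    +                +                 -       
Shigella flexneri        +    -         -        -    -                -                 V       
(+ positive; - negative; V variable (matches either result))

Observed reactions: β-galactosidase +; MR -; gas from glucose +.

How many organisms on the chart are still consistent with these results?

4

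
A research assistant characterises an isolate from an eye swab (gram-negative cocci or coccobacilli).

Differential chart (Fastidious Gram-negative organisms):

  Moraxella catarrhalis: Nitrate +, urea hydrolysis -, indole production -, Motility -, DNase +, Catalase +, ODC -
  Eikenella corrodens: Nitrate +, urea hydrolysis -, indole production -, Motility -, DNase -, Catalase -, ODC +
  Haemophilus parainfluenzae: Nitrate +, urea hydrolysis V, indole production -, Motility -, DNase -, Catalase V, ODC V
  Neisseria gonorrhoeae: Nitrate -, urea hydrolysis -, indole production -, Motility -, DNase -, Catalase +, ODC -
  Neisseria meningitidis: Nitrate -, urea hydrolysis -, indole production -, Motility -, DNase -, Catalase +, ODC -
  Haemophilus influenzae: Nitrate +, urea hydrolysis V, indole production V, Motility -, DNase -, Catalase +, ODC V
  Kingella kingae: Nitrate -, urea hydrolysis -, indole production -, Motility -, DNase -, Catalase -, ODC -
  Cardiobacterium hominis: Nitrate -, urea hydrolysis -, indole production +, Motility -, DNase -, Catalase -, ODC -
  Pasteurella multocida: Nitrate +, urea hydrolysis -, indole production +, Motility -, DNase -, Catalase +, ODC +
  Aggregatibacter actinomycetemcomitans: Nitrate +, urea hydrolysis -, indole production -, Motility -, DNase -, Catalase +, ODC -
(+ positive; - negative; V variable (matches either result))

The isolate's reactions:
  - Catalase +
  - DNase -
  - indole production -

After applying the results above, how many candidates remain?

Catalase +: excludes Eikenella corrodens, Kingella kingae, Cardiobacterium hominis — 7 left.
indole production -: excludes Pasteurella multocida — 6 left.
DNase -: excludes Moraxella catarrhalis — 5 left.
Still consistent: Aggregatibacter actinomycetemcomitans, Haemophilus influenzae, Haemophilus parainfluenzae, Neisseria gonorrhoeae, Neisseria meningitidis.

5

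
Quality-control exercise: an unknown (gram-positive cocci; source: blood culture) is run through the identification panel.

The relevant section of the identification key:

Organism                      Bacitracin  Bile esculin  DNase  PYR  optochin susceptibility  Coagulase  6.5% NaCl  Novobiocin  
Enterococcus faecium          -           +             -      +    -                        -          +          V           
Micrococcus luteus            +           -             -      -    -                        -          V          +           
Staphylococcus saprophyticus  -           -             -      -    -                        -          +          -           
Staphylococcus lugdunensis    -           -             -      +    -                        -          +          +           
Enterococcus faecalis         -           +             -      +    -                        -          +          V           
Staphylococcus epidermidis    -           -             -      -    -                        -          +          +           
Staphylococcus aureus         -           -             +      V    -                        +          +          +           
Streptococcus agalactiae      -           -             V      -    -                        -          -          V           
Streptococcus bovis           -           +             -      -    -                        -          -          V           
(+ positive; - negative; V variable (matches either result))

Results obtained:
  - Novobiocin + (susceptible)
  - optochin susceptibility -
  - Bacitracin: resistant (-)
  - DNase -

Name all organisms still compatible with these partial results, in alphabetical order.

Enterococcus faecalis, Enterococcus faecium, Staphylococcus epidermidis, Staphylococcus lugdunensis, Streptococcus agalactiae, Streptococcus bovis

optochin susceptibility -: all 9 remaining candidates are consistent.
DNase -: excludes Staphylococcus aureus — 8 left.
Bacitracin -: excludes Micrococcus luteus — 7 left.
Novobiocin +: excludes Staphylococcus saprophyticus — 6 left.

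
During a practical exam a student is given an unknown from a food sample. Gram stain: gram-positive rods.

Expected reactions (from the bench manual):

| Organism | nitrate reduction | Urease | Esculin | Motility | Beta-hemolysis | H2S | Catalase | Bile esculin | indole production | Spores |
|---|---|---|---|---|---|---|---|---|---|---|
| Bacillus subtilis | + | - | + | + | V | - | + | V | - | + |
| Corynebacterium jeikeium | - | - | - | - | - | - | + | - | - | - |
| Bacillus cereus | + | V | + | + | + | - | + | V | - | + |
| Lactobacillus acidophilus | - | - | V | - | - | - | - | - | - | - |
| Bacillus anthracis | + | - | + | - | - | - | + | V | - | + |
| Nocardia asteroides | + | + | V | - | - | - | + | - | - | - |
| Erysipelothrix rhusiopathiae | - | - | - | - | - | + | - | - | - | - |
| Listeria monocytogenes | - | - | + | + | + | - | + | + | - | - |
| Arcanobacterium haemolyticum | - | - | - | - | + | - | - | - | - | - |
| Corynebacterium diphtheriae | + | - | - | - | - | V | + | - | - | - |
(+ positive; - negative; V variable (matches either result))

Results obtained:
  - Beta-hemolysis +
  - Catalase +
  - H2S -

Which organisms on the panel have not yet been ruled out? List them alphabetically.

Beta-hemolysis +: excludes 6 organisms — 4 left.
Catalase +: excludes Arcanobacterium haemolyticum — 3 left.
H2S -: all 3 remaining candidates are consistent.

Bacillus cereus, Bacillus subtilis, Listeria monocytogenes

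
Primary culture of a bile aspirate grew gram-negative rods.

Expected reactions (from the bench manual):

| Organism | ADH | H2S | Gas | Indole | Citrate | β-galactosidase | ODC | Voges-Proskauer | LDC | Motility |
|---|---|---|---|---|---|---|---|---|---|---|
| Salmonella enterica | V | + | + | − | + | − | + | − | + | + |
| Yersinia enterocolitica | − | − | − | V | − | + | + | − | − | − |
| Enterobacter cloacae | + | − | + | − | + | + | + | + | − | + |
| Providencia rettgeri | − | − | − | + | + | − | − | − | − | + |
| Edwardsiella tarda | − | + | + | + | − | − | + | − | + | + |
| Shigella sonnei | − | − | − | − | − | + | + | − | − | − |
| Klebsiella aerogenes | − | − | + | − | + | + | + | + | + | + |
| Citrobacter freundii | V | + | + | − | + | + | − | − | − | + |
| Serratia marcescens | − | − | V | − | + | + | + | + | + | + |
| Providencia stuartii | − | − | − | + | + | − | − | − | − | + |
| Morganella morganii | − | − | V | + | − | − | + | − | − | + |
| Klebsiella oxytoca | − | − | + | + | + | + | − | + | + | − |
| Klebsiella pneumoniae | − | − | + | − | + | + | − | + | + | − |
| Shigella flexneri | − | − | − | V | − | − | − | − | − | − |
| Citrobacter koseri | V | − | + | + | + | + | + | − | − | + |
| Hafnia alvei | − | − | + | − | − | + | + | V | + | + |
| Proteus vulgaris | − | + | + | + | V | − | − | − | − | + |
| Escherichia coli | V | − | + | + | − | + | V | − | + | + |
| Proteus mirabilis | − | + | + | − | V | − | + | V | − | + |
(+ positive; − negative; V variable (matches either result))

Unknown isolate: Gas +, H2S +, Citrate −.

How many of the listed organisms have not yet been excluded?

Citrate −: excludes 10 organisms — 9 left.
Gas +: excludes Yersinia enterocolitica, Shigella sonnei, Shigella flexneri — 6 left.
H2S +: excludes Morganella morganii, Hafnia alvei, Escherichia coli — 3 left.
Still consistent: Edwardsiella tarda, Proteus mirabilis, Proteus vulgaris.

3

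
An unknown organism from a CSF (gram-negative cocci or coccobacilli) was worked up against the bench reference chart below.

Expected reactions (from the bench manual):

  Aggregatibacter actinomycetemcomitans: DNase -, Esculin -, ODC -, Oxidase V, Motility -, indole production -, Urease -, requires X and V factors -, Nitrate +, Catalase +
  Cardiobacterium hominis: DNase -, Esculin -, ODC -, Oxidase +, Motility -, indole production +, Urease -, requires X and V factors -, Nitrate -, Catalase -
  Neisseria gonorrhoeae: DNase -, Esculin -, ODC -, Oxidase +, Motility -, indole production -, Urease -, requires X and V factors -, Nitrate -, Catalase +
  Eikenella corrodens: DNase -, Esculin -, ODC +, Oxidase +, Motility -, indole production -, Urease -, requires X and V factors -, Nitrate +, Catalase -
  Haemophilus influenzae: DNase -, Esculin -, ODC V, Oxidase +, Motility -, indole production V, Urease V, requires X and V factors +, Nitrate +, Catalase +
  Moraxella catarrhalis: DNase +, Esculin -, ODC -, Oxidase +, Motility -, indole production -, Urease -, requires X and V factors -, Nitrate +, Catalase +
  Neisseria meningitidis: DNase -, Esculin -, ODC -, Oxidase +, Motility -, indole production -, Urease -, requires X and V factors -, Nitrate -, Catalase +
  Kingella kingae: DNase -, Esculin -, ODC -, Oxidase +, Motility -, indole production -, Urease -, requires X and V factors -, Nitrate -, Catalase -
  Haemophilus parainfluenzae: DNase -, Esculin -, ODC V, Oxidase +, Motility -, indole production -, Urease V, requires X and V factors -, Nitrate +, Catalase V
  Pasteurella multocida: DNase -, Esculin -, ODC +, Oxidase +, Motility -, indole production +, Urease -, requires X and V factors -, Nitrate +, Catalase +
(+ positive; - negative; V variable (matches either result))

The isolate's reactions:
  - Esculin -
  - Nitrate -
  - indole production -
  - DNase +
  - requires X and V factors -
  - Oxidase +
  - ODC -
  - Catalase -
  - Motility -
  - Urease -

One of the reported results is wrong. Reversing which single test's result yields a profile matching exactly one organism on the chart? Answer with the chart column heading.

As reported, no row in the chart matches all 10 reactions.
Reversing indole production → still no organism matches.
Reversing Motility → still no organism matches.
Reversing Oxidase → still no organism matches.
Reversing Urease → still no organism matches.
Reversing Nitrate → still no organism matches.
Reversing Esculin → still no organism matches.
Reversing ODC → still no organism matches.
Reversing DNase (to -) → unique match: Kingella kingae.
Reversing requires X and V factors → still no organism matches.
Reversing Catalase → still no organism matches.

DNase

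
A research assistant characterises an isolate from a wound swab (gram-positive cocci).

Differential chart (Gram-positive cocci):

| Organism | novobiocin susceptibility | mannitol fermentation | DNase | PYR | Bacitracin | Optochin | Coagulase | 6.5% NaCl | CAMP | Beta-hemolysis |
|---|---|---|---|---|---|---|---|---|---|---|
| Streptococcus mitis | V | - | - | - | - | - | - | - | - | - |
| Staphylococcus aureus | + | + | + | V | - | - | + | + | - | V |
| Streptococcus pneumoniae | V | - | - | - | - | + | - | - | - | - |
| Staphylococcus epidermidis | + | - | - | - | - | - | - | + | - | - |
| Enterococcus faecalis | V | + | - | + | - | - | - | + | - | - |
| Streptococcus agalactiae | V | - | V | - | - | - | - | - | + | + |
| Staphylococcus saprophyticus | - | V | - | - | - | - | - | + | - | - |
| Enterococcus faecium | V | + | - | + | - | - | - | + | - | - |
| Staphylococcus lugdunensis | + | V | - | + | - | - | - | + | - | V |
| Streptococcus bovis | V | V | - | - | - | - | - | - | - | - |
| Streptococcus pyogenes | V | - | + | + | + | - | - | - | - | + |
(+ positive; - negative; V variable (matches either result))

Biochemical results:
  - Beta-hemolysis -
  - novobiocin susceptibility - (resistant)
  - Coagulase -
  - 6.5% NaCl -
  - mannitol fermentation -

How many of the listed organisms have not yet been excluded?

3

novobiocin susceptibility -: excludes Staphylococcus aureus, Staphylococcus epidermidis, Staphylococcus lugdunensis — 8 left.
Beta-hemolysis -: excludes Streptococcus agalactiae, Streptococcus pyogenes — 6 left.
Coagulase -: all 6 remaining candidates are consistent.
mannitol fermentation -: excludes Enterococcus faecalis, Enterococcus faecium — 4 left.
6.5% NaCl -: excludes Staphylococcus saprophyticus — 3 left.
Still consistent: Streptococcus bovis, Streptococcus mitis, Streptococcus pneumoniae.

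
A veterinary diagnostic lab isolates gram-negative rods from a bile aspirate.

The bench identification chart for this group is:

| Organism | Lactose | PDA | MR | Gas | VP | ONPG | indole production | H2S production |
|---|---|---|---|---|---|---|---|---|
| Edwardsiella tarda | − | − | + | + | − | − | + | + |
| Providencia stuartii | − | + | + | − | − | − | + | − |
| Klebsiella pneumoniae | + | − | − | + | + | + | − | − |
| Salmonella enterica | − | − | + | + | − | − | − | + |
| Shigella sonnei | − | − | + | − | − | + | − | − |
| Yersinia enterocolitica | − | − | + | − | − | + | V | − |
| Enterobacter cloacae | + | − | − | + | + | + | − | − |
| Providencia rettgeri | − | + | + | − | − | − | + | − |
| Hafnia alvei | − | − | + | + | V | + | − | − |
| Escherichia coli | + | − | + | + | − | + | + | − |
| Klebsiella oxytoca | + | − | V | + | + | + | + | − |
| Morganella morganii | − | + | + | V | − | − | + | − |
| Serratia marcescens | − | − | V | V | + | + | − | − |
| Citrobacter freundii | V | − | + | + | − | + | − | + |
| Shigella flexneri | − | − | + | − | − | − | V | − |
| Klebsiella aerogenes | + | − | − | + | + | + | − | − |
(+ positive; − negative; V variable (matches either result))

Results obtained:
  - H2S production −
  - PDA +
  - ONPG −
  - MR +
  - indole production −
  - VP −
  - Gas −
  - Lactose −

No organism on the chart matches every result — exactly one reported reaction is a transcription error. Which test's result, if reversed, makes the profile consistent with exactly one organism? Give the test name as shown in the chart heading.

PDA

As reported, no row in the chart matches all 8 reactions.
Reversing VP → still no organism matches.
Reversing ONPG → still no organism matches.
Reversing Lactose → still no organism matches.
Reversing H2S production → still no organism matches.
Reversing PDA (to −) → unique match: Shigella flexneri.
Reversing Gas → still no organism matches.
Reversing indole production → 3 organisms match (not unique).
Reversing MR → still no organism matches.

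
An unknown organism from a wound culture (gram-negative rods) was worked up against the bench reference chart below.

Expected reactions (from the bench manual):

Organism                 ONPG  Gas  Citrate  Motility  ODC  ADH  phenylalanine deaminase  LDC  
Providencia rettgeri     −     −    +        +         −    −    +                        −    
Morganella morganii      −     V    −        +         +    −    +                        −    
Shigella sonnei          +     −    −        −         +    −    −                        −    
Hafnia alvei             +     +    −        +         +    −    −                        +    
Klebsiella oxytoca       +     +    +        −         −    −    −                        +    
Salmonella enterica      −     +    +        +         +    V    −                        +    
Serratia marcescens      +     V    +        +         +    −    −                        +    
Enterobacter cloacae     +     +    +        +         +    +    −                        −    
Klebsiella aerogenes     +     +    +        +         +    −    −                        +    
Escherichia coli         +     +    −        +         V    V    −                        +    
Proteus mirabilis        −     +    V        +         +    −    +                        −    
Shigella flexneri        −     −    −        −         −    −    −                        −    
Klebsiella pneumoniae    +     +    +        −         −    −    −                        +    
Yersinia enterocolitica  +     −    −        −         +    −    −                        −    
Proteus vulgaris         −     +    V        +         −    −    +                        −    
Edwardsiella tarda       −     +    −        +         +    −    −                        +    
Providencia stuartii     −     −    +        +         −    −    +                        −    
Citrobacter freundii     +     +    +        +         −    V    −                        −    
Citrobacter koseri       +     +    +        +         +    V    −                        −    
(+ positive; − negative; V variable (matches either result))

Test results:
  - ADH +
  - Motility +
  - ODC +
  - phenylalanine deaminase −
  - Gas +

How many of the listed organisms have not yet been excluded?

4

Motility +: excludes 5 organisms — 14 left.
ODC +: excludes Providencia rettgeri, Proteus vulgaris, Providencia stuartii, Citrobacter freundii — 10 left.
Gas +: all 10 remaining candidates are consistent.
phenylalanine deaminase −: excludes Morganella morganii, Proteus mirabilis — 8 left.
ADH +: excludes Hafnia alvei, Serratia marcescens, Klebsiella aerogenes, Edwardsiella tarda — 4 left.
Still consistent: Citrobacter koseri, Enterobacter cloacae, Escherichia coli, Salmonella enterica.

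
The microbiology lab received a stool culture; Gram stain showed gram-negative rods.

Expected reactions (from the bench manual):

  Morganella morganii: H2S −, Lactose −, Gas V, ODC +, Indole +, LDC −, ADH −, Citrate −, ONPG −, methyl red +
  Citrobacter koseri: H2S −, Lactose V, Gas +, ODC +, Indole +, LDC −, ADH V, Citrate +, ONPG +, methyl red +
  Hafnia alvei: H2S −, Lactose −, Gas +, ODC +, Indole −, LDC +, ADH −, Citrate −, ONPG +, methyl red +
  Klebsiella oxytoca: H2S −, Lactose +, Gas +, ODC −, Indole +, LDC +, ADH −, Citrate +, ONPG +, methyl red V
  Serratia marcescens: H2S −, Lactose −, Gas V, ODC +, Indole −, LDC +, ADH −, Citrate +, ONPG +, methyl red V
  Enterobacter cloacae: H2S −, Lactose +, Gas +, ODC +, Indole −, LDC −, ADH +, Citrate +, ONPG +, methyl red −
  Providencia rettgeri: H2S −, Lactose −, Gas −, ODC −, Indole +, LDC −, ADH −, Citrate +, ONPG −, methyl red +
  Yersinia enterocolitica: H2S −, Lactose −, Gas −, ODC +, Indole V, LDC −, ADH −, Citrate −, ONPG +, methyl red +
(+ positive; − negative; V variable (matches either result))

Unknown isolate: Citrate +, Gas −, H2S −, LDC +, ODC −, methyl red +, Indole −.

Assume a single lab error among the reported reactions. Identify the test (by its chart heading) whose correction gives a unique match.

As reported, no row in the chart matches all 7 reactions.
Reversing ODC (to +) → unique match: Serratia marcescens.
Reversing methyl red → still no organism matches.
Reversing LDC → still no organism matches.
Reversing Gas → still no organism matches.
Reversing H2S → still no organism matches.
Reversing Citrate → still no organism matches.
Reversing Indole → still no organism matches.

ODC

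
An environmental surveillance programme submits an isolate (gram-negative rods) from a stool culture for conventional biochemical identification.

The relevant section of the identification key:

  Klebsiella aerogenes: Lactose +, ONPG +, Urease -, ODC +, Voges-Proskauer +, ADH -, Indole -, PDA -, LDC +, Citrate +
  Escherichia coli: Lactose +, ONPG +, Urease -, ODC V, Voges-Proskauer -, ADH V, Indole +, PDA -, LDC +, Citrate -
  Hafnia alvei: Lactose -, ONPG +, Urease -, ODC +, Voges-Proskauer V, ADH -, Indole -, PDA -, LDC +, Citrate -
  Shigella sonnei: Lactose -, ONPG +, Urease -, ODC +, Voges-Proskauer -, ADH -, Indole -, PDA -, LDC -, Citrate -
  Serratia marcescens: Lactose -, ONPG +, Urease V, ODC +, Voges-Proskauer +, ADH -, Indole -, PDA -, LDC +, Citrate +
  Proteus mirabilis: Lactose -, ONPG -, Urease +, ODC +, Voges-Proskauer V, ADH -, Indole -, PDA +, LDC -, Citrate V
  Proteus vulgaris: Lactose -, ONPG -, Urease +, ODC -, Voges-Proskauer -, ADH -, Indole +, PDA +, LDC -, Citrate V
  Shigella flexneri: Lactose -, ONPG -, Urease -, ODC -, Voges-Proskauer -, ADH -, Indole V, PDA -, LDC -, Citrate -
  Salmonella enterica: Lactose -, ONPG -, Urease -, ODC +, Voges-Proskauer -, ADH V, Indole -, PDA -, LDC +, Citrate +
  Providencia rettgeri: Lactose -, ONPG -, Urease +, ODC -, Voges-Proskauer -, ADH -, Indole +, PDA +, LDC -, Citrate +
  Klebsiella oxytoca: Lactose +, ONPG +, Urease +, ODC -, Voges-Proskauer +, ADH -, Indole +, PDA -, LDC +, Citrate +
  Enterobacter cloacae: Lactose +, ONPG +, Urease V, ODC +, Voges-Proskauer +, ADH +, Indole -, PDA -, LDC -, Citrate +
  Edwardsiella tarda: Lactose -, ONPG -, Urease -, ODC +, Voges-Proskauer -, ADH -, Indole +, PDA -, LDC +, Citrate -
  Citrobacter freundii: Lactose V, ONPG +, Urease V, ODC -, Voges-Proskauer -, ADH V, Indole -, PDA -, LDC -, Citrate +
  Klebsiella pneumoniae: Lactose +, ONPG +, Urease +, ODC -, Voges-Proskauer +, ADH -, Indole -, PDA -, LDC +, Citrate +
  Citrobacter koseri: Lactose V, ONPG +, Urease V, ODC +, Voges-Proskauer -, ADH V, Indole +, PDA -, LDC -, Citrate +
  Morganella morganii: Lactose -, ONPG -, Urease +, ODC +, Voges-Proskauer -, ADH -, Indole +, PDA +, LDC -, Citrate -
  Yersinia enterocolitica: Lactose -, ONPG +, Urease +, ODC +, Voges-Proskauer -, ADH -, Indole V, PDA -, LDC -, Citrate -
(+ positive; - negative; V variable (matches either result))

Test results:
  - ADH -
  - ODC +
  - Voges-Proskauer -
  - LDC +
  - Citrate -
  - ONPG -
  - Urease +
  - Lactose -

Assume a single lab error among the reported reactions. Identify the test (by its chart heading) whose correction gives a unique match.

Urease

As reported, no row in the chart matches all 8 reactions.
Reversing Citrate → still no organism matches.
Reversing Urease (to -) → unique match: Edwardsiella tarda.
Reversing ODC → still no organism matches.
Reversing ADH → still no organism matches.
Reversing Lactose → still no organism matches.
Reversing LDC → 2 organisms match (not unique).
Reversing ONPG → still no organism matches.
Reversing Voges-Proskauer → still no organism matches.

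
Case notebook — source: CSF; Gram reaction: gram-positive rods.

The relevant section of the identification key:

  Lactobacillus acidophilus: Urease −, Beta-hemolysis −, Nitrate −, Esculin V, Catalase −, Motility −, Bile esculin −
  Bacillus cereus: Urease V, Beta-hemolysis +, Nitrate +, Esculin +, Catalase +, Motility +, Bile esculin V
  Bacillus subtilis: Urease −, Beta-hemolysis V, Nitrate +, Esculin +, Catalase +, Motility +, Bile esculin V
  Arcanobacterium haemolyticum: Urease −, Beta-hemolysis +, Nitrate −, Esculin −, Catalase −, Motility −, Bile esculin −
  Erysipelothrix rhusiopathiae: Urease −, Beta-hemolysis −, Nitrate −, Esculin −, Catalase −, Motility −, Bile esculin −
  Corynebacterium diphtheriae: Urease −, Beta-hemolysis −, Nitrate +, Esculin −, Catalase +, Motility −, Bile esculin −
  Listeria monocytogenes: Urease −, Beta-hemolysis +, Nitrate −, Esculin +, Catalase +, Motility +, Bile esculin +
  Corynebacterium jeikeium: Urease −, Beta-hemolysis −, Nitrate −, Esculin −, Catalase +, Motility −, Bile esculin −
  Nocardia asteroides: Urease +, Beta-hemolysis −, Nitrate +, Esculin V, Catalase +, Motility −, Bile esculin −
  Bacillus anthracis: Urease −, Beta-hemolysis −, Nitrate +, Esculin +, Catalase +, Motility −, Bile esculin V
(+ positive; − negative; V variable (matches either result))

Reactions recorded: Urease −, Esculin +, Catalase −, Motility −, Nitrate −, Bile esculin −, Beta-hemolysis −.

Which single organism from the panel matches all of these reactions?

Esculin +: excludes Arcanobacterium haemolyticum, Erysipelothrix rhusiopathiae, Corynebacterium diphtheriae, Corynebacterium jeikeium — 6 left.
Motility −: excludes Bacillus cereus, Bacillus subtilis, Listeria monocytogenes — 3 left.
Urease −: excludes Nocardia asteroides — 2 left.
Beta-hemolysis −: all 2 remaining candidates are consistent.
Bile esculin −: all 2 remaining candidates are consistent.
Nitrate −: excludes Bacillus anthracis — 1 left.
Catalase −: the one remaining candidate is consistent.

Lactobacillus acidophilus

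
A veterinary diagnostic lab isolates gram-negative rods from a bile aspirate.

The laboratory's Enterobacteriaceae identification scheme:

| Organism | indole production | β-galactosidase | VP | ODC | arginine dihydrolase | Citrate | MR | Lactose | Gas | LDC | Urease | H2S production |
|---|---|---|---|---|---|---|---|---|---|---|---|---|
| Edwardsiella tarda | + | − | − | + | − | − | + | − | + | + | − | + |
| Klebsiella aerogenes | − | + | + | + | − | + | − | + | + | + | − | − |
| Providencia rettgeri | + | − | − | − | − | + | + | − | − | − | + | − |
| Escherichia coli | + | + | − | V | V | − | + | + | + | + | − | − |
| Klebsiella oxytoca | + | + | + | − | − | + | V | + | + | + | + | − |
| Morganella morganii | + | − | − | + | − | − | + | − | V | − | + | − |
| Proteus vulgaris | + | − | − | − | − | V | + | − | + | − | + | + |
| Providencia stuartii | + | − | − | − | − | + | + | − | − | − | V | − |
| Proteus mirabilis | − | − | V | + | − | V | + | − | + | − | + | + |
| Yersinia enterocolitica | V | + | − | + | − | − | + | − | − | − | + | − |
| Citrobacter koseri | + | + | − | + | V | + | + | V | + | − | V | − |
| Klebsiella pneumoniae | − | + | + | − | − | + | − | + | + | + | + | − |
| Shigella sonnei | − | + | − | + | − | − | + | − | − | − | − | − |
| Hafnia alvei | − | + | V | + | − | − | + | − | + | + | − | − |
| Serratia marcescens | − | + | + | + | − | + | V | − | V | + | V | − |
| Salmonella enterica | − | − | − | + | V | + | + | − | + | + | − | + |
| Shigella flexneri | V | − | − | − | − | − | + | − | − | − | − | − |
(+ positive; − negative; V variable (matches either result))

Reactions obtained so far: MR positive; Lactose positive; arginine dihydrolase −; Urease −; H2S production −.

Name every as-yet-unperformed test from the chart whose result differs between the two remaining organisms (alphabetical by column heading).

Citrate, LDC

Urease −: excludes 7 organisms — 10 left.
H2S production −: excludes Edwardsiella tarda, Salmonella enterica — 8 left.
Lactose +: excludes 5 organisms — 3 left.
arginine dihydrolase −: all 3 remaining candidates are consistent.
MR +: excludes Klebsiella aerogenes — 2 left.
Two candidates remain: Citrobacter koseri and Escherichia coli.
  indole production: + vs + — same for both, does not separate.
  β-galactosidase: + vs + — same for both, does not separate.
  VP: − vs − — same for both, does not separate.
  ODC: + vs V — variable for at least one, does not separate.
  Citrate: Citrobacter koseri +, Escherichia coli − — discriminates.
  Gas: + vs + — same for both, does not separate.
  LDC: Citrobacter koseri −, Escherichia coli + — discriminates.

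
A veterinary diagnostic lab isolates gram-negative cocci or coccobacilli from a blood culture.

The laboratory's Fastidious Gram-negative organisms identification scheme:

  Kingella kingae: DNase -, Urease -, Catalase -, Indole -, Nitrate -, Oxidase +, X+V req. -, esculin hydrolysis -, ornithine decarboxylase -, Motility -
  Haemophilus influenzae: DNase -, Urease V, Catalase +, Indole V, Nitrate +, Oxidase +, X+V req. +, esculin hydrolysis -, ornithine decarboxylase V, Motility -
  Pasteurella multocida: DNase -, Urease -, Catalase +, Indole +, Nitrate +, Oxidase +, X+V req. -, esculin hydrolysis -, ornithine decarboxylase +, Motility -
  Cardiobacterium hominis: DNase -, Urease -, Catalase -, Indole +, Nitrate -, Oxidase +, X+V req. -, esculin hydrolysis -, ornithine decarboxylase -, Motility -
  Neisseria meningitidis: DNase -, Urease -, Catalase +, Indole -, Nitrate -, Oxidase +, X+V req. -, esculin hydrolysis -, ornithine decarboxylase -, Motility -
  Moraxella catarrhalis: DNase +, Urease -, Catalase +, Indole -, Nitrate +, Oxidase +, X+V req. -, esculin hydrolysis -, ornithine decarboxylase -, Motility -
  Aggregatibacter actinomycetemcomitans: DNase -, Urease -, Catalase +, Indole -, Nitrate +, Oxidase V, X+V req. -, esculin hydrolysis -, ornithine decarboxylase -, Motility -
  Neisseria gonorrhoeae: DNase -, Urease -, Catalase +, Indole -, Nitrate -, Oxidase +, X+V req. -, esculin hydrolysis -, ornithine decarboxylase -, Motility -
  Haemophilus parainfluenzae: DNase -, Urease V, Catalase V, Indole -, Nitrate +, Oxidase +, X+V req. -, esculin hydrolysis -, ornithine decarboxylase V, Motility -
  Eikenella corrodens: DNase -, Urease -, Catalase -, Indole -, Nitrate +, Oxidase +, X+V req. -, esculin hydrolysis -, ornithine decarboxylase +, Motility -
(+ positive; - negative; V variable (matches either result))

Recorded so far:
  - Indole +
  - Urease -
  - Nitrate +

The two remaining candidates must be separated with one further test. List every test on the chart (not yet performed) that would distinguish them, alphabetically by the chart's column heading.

X+V req.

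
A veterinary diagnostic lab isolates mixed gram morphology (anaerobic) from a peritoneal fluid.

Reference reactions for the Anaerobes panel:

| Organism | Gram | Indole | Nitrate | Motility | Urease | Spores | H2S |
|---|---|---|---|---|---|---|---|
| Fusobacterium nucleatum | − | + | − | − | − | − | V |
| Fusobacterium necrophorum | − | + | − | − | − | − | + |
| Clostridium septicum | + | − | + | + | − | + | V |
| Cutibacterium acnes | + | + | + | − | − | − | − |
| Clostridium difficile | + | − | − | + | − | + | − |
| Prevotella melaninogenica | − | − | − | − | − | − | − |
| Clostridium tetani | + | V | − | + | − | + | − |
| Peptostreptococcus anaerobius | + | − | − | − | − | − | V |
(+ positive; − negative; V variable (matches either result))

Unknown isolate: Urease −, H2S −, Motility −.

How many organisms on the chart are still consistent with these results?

4

H2S −: excludes Fusobacterium necrophorum — 7 left.
Motility −: excludes Clostridium septicum, Clostridium difficile, Clostridium tetani — 4 left.
Urease −: all 4 remaining candidates are consistent.
Still consistent: Cutibacterium acnes, Fusobacterium nucleatum, Peptostreptococcus anaerobius, Prevotella melaninogenica.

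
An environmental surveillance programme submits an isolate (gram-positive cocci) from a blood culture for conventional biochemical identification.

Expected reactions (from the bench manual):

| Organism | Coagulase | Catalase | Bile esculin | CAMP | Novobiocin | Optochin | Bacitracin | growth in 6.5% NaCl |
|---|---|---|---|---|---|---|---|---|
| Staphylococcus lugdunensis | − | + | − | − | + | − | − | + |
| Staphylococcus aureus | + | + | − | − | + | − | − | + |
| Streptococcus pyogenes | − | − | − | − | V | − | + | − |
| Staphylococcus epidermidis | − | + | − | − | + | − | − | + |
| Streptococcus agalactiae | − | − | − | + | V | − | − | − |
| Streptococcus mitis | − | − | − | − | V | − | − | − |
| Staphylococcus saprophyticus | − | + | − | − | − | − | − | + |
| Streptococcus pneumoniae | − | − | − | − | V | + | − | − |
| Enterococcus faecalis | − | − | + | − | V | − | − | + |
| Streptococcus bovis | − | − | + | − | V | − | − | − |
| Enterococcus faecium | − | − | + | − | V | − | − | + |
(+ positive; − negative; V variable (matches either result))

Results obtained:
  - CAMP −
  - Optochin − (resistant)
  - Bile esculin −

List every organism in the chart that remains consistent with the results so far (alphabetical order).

Staphylococcus aureus, Staphylococcus epidermidis, Staphylococcus lugdunensis, Staphylococcus saprophyticus, Streptococcus mitis, Streptococcus pyogenes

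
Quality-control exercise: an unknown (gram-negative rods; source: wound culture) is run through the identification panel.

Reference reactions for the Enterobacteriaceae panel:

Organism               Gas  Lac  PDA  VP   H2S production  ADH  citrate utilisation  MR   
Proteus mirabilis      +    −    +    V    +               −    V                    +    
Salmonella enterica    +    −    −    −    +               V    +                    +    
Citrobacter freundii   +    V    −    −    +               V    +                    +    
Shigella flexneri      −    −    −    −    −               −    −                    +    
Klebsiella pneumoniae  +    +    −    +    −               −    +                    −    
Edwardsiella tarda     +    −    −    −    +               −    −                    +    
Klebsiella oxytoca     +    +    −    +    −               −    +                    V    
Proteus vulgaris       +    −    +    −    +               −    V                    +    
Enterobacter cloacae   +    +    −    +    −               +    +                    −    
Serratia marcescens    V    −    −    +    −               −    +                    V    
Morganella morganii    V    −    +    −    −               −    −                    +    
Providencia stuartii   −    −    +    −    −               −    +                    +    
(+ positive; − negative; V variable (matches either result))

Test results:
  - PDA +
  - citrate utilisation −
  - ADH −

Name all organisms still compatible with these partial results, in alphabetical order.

Morganella morganii, Proteus mirabilis, Proteus vulgaris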